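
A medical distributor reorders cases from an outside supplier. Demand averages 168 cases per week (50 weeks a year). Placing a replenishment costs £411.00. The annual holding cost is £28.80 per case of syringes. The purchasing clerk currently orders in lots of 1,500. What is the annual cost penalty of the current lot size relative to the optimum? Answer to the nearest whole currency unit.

Extra cost ≈ £9,800 per year

Annual demand D = 168 × 50 = 8,400.
EOQ = √(2DS/H) = √(2 × 8,400 × 411 / 28.8) ≈ 489.64.
Cost at Q* = (D/Q*)S + (Q*/2)H = √(2DSH) ≈ £14,101.71.
Cost at Q = 1,500: (8,400/1,500)×411 + (1,500/2)×28.8 = £2,301.60 + £21,600.00 = £23,901.60.
Excess = £23,901.60 − £14,101.71 = £9,799.89.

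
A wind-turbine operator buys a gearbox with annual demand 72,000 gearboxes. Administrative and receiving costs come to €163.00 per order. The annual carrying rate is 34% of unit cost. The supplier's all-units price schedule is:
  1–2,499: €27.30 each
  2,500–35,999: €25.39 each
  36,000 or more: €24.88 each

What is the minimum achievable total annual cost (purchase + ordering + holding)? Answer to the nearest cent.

TC* ≈ €1,843,565.15

Holding cost per unit per year at price C is H = 0.34·C.
Evaluate total cost at each tier's feasible EOQ or, if the EOQ is below the tier, at the tier's minimum quantity.
EOQ at €27.30 = 1590.2 (feasible in tier 1): TC = 72,000×€27.30 + (72,000/1590.2)×163 + (1590.2/2)×0.34×€27.30 = €1,980,360.32.
EOQ at €25.39 = 1648.9 < 2500, so use break Q=2500: TC = 72,000×€25.39 + (72,000/2500.0)×163 + (2500.0/2)×0.34×€25.39 = €1,843,565.15.
EOQ at €24.88 = 1665.8 < 36000, so use break Q=36000: TC = 72,000×€24.88 + (72,000/36000.0)×163 + (36000.0/2)×0.34×€24.88 = €1,943,951.60.
Lowest total cost among the candidates is at Q = 2500.0.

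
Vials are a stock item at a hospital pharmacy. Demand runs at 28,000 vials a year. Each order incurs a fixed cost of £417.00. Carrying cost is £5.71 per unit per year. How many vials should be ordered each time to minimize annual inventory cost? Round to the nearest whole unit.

Q* ≈ 2,022 vials

EOQ = √(2DS / H) = √(2 × 28,000 × 417 / 5.71).
= √(23,352,000 / 5.71) = √4,089,667.2504 ≈ 2022.293.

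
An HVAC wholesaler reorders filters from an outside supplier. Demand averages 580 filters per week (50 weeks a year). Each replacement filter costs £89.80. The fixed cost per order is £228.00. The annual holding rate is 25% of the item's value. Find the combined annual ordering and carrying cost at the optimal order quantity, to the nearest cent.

Annual demand D = 580 × 50 = 29,000.
Holding cost H = 0.25 × £89.80 = £22.4500 per unit per year.
EOQ = √(2DS/H) = √(2 × 29,000 × 228 / 22.45) ≈ 767.49.
At Q*, ordering cost (D/Q*)S equals holding cost (Q*/2)H, each = √(DSH/2).
Minimum total = √(2DSH) = √(2 × 29,000 × 228 × 22.45) ≈ 17230.171.

TC* ≈ £17,230.17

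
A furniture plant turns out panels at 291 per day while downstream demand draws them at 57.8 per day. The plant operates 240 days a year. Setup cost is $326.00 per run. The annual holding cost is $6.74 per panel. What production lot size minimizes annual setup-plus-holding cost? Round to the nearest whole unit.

Annual demand D = 57.8 × 240 = 13,872.
Production build-up factor (1 − d/p) = 1 − 57.8/291 = 0.8014.
Q* = √(2DS / (H(1 − d/p))) = √(2 × 13,872 × 326 / (6.74 × 0.8014)).
= √(9,044,544 / 5.4013) ≈ 1294.034.

Q* ≈ 1,294 panels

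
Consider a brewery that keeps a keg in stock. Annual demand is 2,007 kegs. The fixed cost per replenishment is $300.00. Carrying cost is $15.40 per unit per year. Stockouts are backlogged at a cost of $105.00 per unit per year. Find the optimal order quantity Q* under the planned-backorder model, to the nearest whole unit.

With planned backorders, Q* = √(2DS/H) · √((H+B)/B).
√(2DS/H) = √(2 × 2,007 × 300 / 15.4) = 279.633.
√((H+B)/B) = √((15.4+105)/105) = 1.0708.
Q* ≈ 299.438.

Q* ≈ 299 kegs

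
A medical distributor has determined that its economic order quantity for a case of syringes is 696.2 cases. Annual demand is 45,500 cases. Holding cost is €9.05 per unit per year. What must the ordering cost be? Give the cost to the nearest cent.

Squaring Q* = √(2DS/H) gives Q*² = 2DS/H.
From Q* = √(2DS/H): S = Q*²H / (2D) = 696.2² × 9.05 / (2 × 45,500) = 48.2031.

S ≈ €48.20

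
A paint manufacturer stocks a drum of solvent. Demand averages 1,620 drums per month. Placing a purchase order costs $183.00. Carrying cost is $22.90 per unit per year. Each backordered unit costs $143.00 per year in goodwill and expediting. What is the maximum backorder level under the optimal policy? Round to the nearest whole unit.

Annual demand D = 1,620 × 12 = 19,440.
With planned backorders, Q* = √(2DS/H) · √((H+B)/B).
√(2DS/H) = √(2 × 19,440 × 183 / 22.9) = 557.405.
√((H+B)/B) = √((22.9+143)/143) = 1.0771.
Q* ≈ 600.380.
S* = Q* · H/(H+B) = 600.380 × 22.9/165.9 ≈ 82.873.

S* ≈ 83 drums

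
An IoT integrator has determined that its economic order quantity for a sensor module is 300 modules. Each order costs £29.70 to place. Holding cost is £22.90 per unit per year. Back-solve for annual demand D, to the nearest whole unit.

D ≈ 34,697 modules per year

Invert the EOQ relation Q*² = 2DS/H.
From Q* = √(2DS/H): D = Q*²H / (2S) = 300² × 22.9 / (2 × 29.7) = 34696.970.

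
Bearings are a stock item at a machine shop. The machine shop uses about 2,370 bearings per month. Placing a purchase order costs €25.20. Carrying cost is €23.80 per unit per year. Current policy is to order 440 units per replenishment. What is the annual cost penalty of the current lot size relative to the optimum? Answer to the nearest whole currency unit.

Extra cost ≈ €1,024 per year

Annual demand D = 2,370 × 12 = 28,440.
EOQ = √(2DS/H) = √(2 × 28,440 × 25.2 / 23.8) ≈ 245.41.
Cost at Q* = (D/Q*)S + (Q*/2)H = √(2DSH) ≈ €5,840.75.
Cost at Q = 440: (28,440/440)×25.2 + (440/2)×23.8 = €1,628.84 + €5,236.00 = €6,864.84.
Excess = €6,864.84 − €5,840.75 = €1,024.09.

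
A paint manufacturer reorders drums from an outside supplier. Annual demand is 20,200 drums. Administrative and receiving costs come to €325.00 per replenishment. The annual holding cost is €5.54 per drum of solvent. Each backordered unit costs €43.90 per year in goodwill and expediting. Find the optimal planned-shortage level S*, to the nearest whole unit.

S* ≈ 183 drums

With planned backorders, Q* = √(2DS/H) · √((H+B)/B).
√(2DS/H) = √(2 × 20,200 × 325 / 5.54) = 1539.492.
√((H+B)/B) = √((5.54+43.9)/43.9) = 1.0612.
Q* ≈ 1633.746.
S* = Q* · H/(H+B) = 1633.746 × 5.54/49.44 ≈ 183.069.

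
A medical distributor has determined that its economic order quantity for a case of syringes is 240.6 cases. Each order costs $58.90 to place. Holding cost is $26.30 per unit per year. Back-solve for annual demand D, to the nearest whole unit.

Squaring Q* = √(2DS/H) gives Q*² = 2DS/H.
From Q* = √(2DS/H): D = Q*²H / (2S) = 240.6² × 26.3 / (2 × 58.9) = 12924.141.

D ≈ 12,924 cases per year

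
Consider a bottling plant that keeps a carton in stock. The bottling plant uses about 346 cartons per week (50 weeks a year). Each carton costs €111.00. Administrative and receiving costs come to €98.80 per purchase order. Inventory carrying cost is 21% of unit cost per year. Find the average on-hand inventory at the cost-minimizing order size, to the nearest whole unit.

Annual demand D = 346 × 50 = 17,300.
Holding cost H = 0.21 × €111.00 = €23.3100 per unit per year.
Q* = √(2DS/H) = √(2 × 17,300 × 98.8 / 23.31) ≈ 382.95.
Average inventory = Q*/2 ≈ 382.95 / 2 = 191.476.

Average inventory ≈ 191 cartons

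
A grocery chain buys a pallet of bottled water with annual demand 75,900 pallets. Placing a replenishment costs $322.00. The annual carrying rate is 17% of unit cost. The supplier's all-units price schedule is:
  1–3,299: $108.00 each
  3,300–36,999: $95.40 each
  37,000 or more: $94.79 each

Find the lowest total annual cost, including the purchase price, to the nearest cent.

Holding cost per unit per year at price C is H = 0.17·C.
For each price level, check whether its EOQ is feasible; otherwise the best quantity at that price is the breakpoint.
EOQ at $108.00 = 1631.7 (feasible in tier 1): TC = 75,900×$108.00 + (75,900/1631.7)×322 + (1631.7/2)×0.17×$108.00 = $8,227,157.13.
EOQ at $95.40 = 1736.1 < 3300, so use break Q=3300: TC = 75,900×$95.40 + (75,900/3300.0)×322 + (3300.0/2)×0.17×$95.40 = $7,275,025.70.
EOQ at $94.79 = 1741.6 < 37000, so use break Q=37000: TC = 75,900×$94.79 + (75,900/37000.0)×322 + (37000.0/2)×0.17×$94.79 = $7,493,336.09.
Lowest total cost among the candidates is at Q = 3300.0.

TC* ≈ $7,275,025.70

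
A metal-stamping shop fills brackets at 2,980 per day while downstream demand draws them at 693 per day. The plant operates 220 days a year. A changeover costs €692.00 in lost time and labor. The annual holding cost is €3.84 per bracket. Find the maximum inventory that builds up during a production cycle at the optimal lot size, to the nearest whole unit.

I_max ≈ 6,494 brackets

Annual demand D = 693 × 220 = 152,460.
Production build-up factor (1 − d/p) = 1 − 693/2,980 = 0.7674.
Q* = √(2DS / (H(1 − d/p))) = √(2 × 152,460 × 692 / (3.84 × 0.7674)).
= √(211,004,640 / 2.947) ≈ 8461.657.
Maximum inventory = Q*(1 − d/p) = 8461.657 × 0.7674 ≈ 6493.896.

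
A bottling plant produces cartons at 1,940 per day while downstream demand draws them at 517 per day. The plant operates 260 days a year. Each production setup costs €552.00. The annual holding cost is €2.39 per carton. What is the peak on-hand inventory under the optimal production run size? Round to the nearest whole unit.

I_max ≈ 6,749 cartons

Annual demand D = 517 × 260 = 134,420.
Production build-up factor (1 − d/p) = 1 − 517/1,940 = 0.7335.
Q* = √(2DS / (H(1 − d/p))) = √(2 × 134,420 × 552 / (2.39 × 0.7335)).
= √(148,399,680 / 1.7531) ≈ 9200.596.
Maximum inventory = Q*(1 − d/p) = 9200.596 × 0.7335 ≈ 6748.684.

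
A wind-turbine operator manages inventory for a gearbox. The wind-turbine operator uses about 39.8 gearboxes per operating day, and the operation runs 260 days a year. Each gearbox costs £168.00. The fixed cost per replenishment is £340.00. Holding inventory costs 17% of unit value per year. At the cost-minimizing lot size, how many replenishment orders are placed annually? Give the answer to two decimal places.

Annual demand D = 39.8 × 260 = 10,348.
Holding cost H = 0.17 × £168.00 = £28.5600 per unit per year.
EOQ = √(2DS/H) = √(2 × 10,348 × 340 / 28.56) ≈ 496.37.
Orders per year = D / Q* = 10,348 / 496.37 ≈ 20.847.

N ≈ 20.85 orders per year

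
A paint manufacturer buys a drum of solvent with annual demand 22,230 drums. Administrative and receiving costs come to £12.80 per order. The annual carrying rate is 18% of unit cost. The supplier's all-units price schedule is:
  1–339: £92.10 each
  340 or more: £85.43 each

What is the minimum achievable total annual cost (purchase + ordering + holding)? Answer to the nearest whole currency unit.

Holding cost per unit per year at price C is H = 0.18·C.
Evaluate total cost at each tier's feasible EOQ or, if the EOQ is below the tier, at the tier's minimum quantity.
EOQ at £92.10 = 185.3 (feasible in tier 1): TC = 22,230×£92.10 + (22,230/185.3)×12.8 + (185.3/2)×0.18×£92.10 = £2,050,454.54.
EOQ at £85.43 = 192.4 < 340, so use break Q=340: TC = 22,230×£85.43 + (22,230/340.0)×12.8 + (340.0/2)×0.18×£85.43 = £1,902,559.95.
Lowest total cost among the candidates is at Q = 340.0.

TC* ≈ £1,902,560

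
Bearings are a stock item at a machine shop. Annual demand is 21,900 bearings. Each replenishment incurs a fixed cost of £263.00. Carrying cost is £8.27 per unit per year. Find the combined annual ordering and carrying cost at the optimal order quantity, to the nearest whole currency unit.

Q* = √(2DS/H) = √(2 × 21,900 × 263 / 8.27) ≈ 1180.22.
At the optimum the two cost components are equal, so total cost = 2·(Q*/2)H = Q*·H.
Minimum total = √(2DSH) = √(2 × 21,900 × 263 × 8.27) ≈ 9760.402.

TC* ≈ £9,760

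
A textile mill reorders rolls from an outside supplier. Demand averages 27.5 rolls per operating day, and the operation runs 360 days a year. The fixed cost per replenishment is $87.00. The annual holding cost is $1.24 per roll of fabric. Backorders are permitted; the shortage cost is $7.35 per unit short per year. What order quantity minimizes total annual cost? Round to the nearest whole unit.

Q* ≈ 1,274 rolls

Annual demand D = 27.5 × 360 = 9,900.
With planned backorders, Q* = √(2DS/H) · √((H+B)/B).
√(2DS/H) = √(2 × 9,900 × 87 / 1.24) = 1178.641.
√((H+B)/B) = √((1.24+7.35)/7.35) = 1.0811.
Q* ≈ 1274.190.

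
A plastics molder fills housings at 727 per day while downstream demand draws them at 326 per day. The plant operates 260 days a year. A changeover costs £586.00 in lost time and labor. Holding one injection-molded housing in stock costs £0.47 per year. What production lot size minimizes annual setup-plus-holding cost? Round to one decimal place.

Annual demand D = 326 × 260 = 84,760.
Production build-up factor (1 − d/p) = 1 − 326/727 = 0.5516.
Q* = √(2DS / (H(1 − d/p))) = √(2 × 84,760 × 586 / (0.47 × 0.5516)).
= √(99,338,720 / 0.2592) ≈ 19575.162.

Q* ≈ 19,575.2 housings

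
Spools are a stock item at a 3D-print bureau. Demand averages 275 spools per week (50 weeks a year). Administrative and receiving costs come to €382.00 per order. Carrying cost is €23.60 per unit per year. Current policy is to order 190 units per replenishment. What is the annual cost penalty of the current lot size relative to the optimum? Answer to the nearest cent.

Extra cost ≈ €14,141.32 per year

Annual demand D = 275 × 50 = 13,750.
EOQ = √(2DS/H) = √(2 × 13,750 × 382 / 23.6) ≈ 667.18.
Cost at Q* = (D/Q*)S + (Q*/2)H = √(2DSH) ≈ €15,745.41.
Cost at Q = 190: (13,750/190)×382 + (190/2)×23.6 = €27,644.74 + €2,242.00 = €29,886.74.
Excess = €29,886.74 − €15,745.41 = €14,141.32.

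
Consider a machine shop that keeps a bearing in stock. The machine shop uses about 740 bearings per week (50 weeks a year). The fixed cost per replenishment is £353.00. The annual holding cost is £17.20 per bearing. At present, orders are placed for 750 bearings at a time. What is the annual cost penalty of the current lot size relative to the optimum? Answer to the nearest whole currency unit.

Annual demand D = 740 × 50 = 37,000.
EOQ = √(2DS/H) = √(2 × 37,000 × 353 / 17.2) ≈ 1232.36.
Cost at Q* = (D/Q*)S + (Q*/2)H = √(2DSH) ≈ £21,196.66.
Cost at Q = 750: (37,000/750)×353 + (750/2)×17.2 = £17,414.67 + £6,450.00 = £23,864.67.
Excess = £23,864.67 − £21,196.66 = £2,668.01.

Extra cost ≈ £2,668 per year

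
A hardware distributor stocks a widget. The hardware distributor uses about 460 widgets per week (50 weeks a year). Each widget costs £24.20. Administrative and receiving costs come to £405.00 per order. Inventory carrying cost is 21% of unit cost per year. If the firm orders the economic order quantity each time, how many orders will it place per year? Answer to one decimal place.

Annual demand D = 460 × 50 = 23,000.
Holding cost H = 0.21 × £24.20 = £5.0820 per unit per year.
Q* = √(2DS/H) = √(2 × 23,000 × 405 / 5.082) ≈ 1914.65.
Orders per year = D / Q* = 23,000 / 1914.65 ≈ 12.013.

N ≈ 12.0 orders per year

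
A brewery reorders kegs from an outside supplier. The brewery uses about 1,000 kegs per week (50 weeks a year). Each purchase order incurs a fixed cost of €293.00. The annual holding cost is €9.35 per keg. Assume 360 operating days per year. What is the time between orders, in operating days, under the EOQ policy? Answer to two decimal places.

Annual demand D = 1,000 × 50 = 50,000.
The optimal lot size = √(2DS/H) = √(2 × 50,000 × 293 / 9.35) ≈ 1770.22.
Cycle time = Q*/D × 360 = 1770.22 / 50,000 × 360 ≈ 12.746 days.

T ≈ 12.75 days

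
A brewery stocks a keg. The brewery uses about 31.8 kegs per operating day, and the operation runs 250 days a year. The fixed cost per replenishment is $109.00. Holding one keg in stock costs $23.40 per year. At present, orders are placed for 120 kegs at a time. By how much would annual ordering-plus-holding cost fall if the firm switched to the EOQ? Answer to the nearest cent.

Annual demand D = 31.8 × 250 = 7,950.
EOQ = √(2DS/H) = √(2 × 7,950 × 109 / 23.4) ≈ 272.15.
Cost at Q* = (D/Q*)S + (Q*/2)H = √(2DSH) ≈ $6,368.24.
Cost at Q = 120: (7,950/120)×109 + (120/2)×23.4 = $7,221.25 + $1,404.00 = $8,625.25.
Excess = $8,625.25 − $6,368.24 = $2,257.01.

Extra cost ≈ $2,257.01 per year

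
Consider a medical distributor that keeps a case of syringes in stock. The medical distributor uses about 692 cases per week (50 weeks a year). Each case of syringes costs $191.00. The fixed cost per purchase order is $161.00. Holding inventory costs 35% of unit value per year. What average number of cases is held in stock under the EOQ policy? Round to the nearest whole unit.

Annual demand D = 692 × 50 = 34,600.
Holding cost H = 0.35 × $191.00 = $66.8500 per unit per year.
Q* = √(2DS/H) = √(2 × 34,600 × 161 / 66.85) ≈ 408.24.
Average inventory = Q*/2 ≈ 408.24 / 2 = 204.120.

Average inventory ≈ 204 cases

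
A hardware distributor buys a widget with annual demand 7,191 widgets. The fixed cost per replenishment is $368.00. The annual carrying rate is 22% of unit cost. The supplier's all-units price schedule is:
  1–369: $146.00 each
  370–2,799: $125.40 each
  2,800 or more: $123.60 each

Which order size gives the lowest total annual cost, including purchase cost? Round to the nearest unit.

Holding cost per unit per year at price C is H = 0.22·C.
Evaluate total cost at each tier's feasible EOQ or, if the EOQ is below the tier, at the tier's minimum quantity.
Tier 1 ($146.00): EOQ = 405.9 exceeds tier's upper bound 369, so this tier is dominated.
EOQ at $125.40 = 438.0 (feasible in tier 2): TC = 7,191×$125.40 + (7,191/438.0)×368 + (438.0/2)×0.22×$125.40 = $913,834.93.
EOQ at $123.60 = 441.2 < 2800, so use break Q=2800: TC = 7,191×$123.60 + (7,191/2800.0)×368 + (2800.0/2)×0.22×$123.60 = $927,821.50.
Lowest total cost is $913,834.93 at Q = 438.0.

Q* ≈ 438 widgets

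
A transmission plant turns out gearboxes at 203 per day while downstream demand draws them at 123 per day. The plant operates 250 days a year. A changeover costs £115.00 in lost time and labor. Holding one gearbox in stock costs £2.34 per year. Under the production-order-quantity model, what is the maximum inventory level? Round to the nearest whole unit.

Annual demand D = 123 × 250 = 30,750.
Production build-up factor (1 − d/p) = 1 − 123/203 = 0.3941.
Q* = √(2DS / (H(1 − d/p))) = √(2 × 30,750 × 115 / (2.34 × 0.3941)).
= √(7,072,500 / 0.9222) ≈ 2769.374.
Maximum inventory = Q*(1 − d/p) = 2769.374 × 0.3941 ≈ 1091.379.

I_max ≈ 1,091 gearboxes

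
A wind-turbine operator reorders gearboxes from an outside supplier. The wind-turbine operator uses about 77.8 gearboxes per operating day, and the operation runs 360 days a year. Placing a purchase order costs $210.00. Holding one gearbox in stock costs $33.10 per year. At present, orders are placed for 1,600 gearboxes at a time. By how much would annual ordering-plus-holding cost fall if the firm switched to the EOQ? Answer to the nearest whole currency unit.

Annual demand D = 77.8 × 360 = 28,008.
EOQ = √(2DS/H) = √(2 × 28,008 × 210 / 33.1) ≈ 596.14.
Cost at Q* = (D/Q*)S + (Q*/2)H = √(2DSH) ≈ $19,732.39.
Cost at Q = 1,600: (28,008/1,600)×210 + (1,600/2)×33.1 = $3,676.05 + $26,480.00 = $30,156.05.
Excess = $30,156.05 − $19,732.39 = $10,423.66.

Extra cost ≈ $10,424 per year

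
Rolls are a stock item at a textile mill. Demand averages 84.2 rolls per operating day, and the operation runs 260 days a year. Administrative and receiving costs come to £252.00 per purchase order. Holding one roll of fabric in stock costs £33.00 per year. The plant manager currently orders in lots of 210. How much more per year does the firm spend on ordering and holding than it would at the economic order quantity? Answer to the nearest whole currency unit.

Extra cost ≈ £10,654 per year

Annual demand D = 84.2 × 260 = 21,892.
EOQ = √(2DS/H) = √(2 × 21,892 × 252 / 33) ≈ 578.23.
Cost at Q* = (D/Q*)S + (Q*/2)H = √(2DSH) ≈ £19,081.61.
Cost at Q = 210: (21,892/210)×252 + (210/2)×33 = £26,270.40 + £3,465.00 = £29,735.40.
Excess = £29,735.40 − £19,081.61 = £10,653.79.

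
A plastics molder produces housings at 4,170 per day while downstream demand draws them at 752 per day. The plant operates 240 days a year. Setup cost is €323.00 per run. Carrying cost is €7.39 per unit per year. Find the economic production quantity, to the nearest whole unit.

Annual demand D = 752 × 240 = 180,480.
Production build-up factor (1 − d/p) = 1 − 752/4,170 = 0.8197.
Q* = √(2DS / (H(1 − d/p))) = √(2 × 180,480 × 323 / (7.39 × 0.8197)).
= √(116,590,080 / 6.0573) ≈ 4387.232.

Q* ≈ 4,387 housings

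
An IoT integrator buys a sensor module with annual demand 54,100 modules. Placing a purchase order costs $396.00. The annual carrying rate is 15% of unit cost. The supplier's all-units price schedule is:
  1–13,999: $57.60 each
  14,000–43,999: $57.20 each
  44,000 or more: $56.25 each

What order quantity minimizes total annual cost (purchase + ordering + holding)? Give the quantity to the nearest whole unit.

Q* ≈ 2,227 modules

Holding cost per unit per year at price C is H = 0.15·C.
For each price level, check whether its EOQ is feasible; otherwise the best quantity at that price is the breakpoint.
EOQ at $57.60 = 2226.9 (feasible in tier 1): TC = 54,100×$57.60 + (54,100/2226.9)×396 + (2226.9/2)×0.15×$57.60 = $3,135,400.58.
EOQ at $57.20 = 2234.7 < 14000, so use break Q=14000: TC = 54,100×$57.20 + (54,100/14000.0)×396 + (14000.0/2)×0.15×$57.20 = $3,156,110.26.
EOQ at $56.25 = 2253.5 < 44000, so use break Q=44000: TC = 54,100×$56.25 + (54,100/44000.0)×396 + (44000.0/2)×0.15×$56.25 = $3,229,236.90.
Lowest total cost is $3,135,400.58 at Q = 2226.9.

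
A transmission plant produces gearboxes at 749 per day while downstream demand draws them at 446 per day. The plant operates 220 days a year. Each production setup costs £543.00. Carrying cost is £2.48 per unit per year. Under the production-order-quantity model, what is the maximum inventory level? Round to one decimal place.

I_max ≈ 4,169.2 gearboxes

Annual demand D = 446 × 220 = 98,120.
Production build-up factor (1 − d/p) = 1 − 446/749 = 0.4045.
Q* = √(2DS / (H(1 − d/p))) = √(2 × 98,120 × 543 / (2.48 × 0.4045)).
= √(106,558,320 / 1.0033) ≈ 10305.936.
Maximum inventory = Q*(1 − d/p) = 10305.936 × 0.4045 ≈ 4169.157.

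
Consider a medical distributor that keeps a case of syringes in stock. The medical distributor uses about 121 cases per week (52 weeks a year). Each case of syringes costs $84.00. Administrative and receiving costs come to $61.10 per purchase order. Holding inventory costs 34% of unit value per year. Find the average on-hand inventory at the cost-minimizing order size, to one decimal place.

Average inventory ≈ 82.0 cases

Annual demand D = 121 × 52 = 6,292.
Holding cost H = 0.34 × $84.00 = $28.5600 per unit per year.
EOQ = √(2DS/H) = √(2 × 6,292 × 61.1 / 28.56) ≈ 164.08.
Average inventory = Q*/2 ≈ 164.08 / 2 = 82.039.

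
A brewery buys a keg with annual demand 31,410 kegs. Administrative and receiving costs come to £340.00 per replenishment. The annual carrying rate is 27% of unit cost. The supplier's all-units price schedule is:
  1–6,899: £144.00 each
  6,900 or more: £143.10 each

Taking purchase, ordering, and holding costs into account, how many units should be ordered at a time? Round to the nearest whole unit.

Holding cost per unit per year at price C is H = 0.27·C.
For each price level, check whether its EOQ is feasible; otherwise the best quantity at that price is the breakpoint.
EOQ at £144.00 = 741.2 (feasible in tier 1): TC = 31,410×£144.00 + (31,410/741.2)×340 + (741.2/2)×0.27×£144.00 = £4,551,857.18.
EOQ at £143.10 = 743.5 < 6900, so use break Q=6900: TC = 31,410×£143.10 + (31,410/6900.0)×340 + (6900.0/2)×0.27×£143.10 = £4,629,616.39.
Lowest total cost is £4,551,857.18 at Q = 741.2.

Q* ≈ 741 kegs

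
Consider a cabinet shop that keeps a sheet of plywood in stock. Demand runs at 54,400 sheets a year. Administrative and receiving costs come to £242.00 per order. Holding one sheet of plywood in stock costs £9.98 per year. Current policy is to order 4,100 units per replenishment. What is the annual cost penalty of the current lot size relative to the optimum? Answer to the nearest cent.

EOQ = √(2DS/H) = √(2 × 54,400 × 242 / 9.98) ≈ 1624.26.
Cost at Q* = (D/Q*)S + (Q*/2)H = √(2DSH) ≈ £16,210.16.
Cost at Q = 4,100: (54,400/4,100)×242 + (4,100/2)×9.98 = £3,210.93 + £20,459.00 = £23,669.93.
Excess = £23,669.93 − £16,210.16 = £7,459.76.

Extra cost ≈ £7,459.76 per year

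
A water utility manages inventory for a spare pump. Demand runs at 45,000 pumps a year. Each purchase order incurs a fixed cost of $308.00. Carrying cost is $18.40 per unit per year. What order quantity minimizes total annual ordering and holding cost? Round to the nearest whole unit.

Q* ≈ 1,227 pumps

EOQ = √(2DS / H) = √(2 × 45,000 × 308 / 18.4).
= √(27,720,000 / 18.4) = √1,506,521.7391 ≈ 1227.404.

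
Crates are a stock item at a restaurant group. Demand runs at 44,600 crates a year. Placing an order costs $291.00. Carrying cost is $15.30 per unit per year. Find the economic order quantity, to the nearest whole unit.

EOQ = √(2DS / H) = √(2 × 44,600 × 291 / 15.3).
= √(25,957,200 / 15.3) = √1,696,549.0196 ≈ 1302.516.

Q* ≈ 1,303 crates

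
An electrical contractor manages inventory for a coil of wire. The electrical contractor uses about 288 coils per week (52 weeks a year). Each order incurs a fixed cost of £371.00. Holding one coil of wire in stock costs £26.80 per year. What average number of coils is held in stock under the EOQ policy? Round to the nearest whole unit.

Annual demand D = 288 × 52 = 14,976.
EOQ = √(2DS/H) = √(2 × 14,976 × 371 / 26.8) ≈ 643.92.
Average inventory = Q*/2 ≈ 643.92 / 2 = 321.960.

Average inventory ≈ 322 coils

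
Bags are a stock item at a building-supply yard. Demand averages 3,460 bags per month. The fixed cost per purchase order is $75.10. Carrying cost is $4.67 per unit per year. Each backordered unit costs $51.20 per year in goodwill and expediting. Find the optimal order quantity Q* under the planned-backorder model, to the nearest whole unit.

Q* ≈ 1,207 bags

Annual demand D = 3,460 × 12 = 41,520.
With planned backorders, Q* = √(2DS/H) · √((H+B)/B).
√(2DS/H) = √(2 × 41,520 × 75.1 / 4.67) = 1155.594.
√((H+B)/B) = √((4.67+51.2)/51.2) = 1.0446.
Q* ≈ 1207.145.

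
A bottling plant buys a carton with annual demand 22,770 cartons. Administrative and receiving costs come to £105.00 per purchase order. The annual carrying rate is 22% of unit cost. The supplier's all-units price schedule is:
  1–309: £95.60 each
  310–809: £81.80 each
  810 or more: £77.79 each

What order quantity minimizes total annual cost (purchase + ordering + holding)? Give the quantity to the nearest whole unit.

Q* ≈ 810 cartons

Holding cost per unit per year at price C is H = 0.22·C.
Candidates are each tier's EOQ (if it falls in that tier) and each price-break quantity.
Tier 1 (£95.60): EOQ = 476.8 exceeds tier's upper bound 309, so this tier is dominated.
EOQ at £81.80 = 515.5 (feasible in tier 2): TC = 22,770×£81.80 + (22,770/515.5)×105 + (515.5/2)×0.22×£81.80 = £1,871,862.39.
EOQ at £77.79 = 528.6 < 810, so use break Q=810: TC = 22,770×£77.79 + (22,770/810.0)×105 + (810.0/2)×0.22×£77.79 = £1,781,161.06.
Lowest total cost is £1,781,161.06 at Q = 810.0.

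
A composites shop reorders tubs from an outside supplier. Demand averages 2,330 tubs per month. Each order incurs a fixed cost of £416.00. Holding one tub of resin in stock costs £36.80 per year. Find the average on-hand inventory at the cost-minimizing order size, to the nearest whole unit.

Annual demand D = 2,330 × 12 = 27,960.
EOQ = √(2DS/H) = √(2 × 27,960 × 416 / 36.8) ≈ 795.07.
Average inventory = Q*/2 ≈ 795.07 / 2 = 397.536.

Average inventory ≈ 398 tubs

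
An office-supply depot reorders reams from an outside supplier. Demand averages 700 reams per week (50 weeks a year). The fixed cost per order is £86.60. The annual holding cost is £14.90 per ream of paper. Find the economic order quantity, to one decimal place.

Annual demand D = 700 × 50 = 35,000.
EOQ = √(2DS / H) = √(2 × 35,000 × 86.6 / 14.9).
= √(6,062,000 / 14.9) = √406,845.6376 ≈ 637.845.

Q* ≈ 637.8 reams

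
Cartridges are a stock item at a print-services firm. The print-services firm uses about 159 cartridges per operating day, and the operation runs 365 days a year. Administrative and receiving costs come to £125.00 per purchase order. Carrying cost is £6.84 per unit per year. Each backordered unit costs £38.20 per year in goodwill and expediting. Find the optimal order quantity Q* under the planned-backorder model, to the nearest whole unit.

Q* ≈ 1,581 cartridges

Annual demand D = 159 × 365 = 58,035.
With planned backorders, Q* = √(2DS/H) · √((H+B)/B).
√(2DS/H) = √(2 × 58,035 × 125 / 6.84) = 1456.421.
√((H+B)/B) = √((6.84+38.2)/38.2) = 1.0858.
Q* ≈ 1581.446.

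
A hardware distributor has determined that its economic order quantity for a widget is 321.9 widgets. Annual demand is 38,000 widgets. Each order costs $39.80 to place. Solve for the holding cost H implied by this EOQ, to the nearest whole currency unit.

Squaring Q* = √(2DS/H) gives Q*² = 2DS/H.
From Q* = √(2DS/H): H = 2DS / Q*² = 2 × 38,000 × 39.8 / 321.9² = 29.1914.

H ≈ $29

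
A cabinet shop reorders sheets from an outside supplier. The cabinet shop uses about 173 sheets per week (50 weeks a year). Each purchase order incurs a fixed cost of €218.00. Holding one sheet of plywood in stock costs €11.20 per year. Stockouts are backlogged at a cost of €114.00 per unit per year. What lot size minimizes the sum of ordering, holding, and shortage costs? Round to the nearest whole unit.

Annual demand D = 173 × 50 = 8,650.
With planned backorders, Q* = √(2DS/H) · √((H+B)/B).
√(2DS/H) = √(2 × 8,650 × 218 / 11.2) = 580.286.
√((H+B)/B) = √((11.2+114)/114) = 1.0480.
Q* ≈ 608.124.

Q* ≈ 608 sheets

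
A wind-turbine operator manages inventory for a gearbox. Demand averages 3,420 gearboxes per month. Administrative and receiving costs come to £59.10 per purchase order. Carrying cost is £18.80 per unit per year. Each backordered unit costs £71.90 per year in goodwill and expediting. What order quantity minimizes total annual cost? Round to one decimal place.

Annual demand D = 3,420 × 12 = 41,040.
With planned backorders, Q* = √(2DS/H) · √((H+B)/B).
√(2DS/H) = √(2 × 41,040 × 59.1 / 18.8) = 507.965.
√((H+B)/B) = √((18.8+71.9)/71.9) = 1.1232.
Q* ≈ 570.522.

Q* ≈ 570.5 gearboxes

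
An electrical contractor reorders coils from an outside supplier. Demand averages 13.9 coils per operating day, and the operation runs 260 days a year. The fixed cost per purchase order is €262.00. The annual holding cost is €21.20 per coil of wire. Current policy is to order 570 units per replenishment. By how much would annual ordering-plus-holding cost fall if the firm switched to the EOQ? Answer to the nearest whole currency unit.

Annual demand D = 13.9 × 260 = 3,614.
EOQ = √(2DS/H) = √(2 × 3,614 × 262 / 21.2) ≈ 298.88.
Cost at Q* = (D/Q*)S + (Q*/2)H = √(2DSH) ≈ €6,336.18.
Cost at Q = 570: (3,614/570)×262 + (570/2)×21.2 = €1,661.17 + €6,042.00 = €7,703.17.
Excess = €7,703.17 − €6,336.18 = €1,366.99.

Extra cost ≈ €1,367 per year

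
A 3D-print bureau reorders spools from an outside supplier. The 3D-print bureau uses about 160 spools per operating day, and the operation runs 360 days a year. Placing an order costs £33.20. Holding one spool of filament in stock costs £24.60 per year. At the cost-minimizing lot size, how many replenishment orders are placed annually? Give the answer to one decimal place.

Annual demand D = 160 × 360 = 57,600.
EOQ = √(2DS/H) = √(2 × 57,600 × 33.2 / 24.6) ≈ 394.30.
Orders per year = D / Q* = 57,600 / 394.30 ≈ 146.081.

N ≈ 146.1 orders per year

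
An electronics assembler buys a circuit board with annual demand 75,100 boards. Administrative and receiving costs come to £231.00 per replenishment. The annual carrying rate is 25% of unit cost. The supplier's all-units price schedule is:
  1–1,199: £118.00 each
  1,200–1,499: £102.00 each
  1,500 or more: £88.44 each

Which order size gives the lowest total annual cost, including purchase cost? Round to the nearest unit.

Holding cost per unit per year at price C is H = 0.25·C.
Evaluate total cost at each tier's feasible EOQ or, if the EOQ is below the tier, at the tier's minimum quantity.
EOQ at £118.00 = 1084.5 (feasible in tier 1): TC = 75,100×£118.00 + (75,100/1084.5)×231 + (1084.5/2)×0.25×£118.00 = £8,893,792.78.
EOQ at £102.00 = 1166.5 < 1200, so use break Q=1200: TC = 75,100×£102.00 + (75,100/1200.0)×231 + (1200.0/2)×0.25×£102.00 = £7,689,956.75.
EOQ at £88.44 = 1252.7 < 1500, so use break Q=1500: TC = 75,100×£88.44 + (75,100/1500.0)×231 + (1500.0/2)×0.25×£88.44 = £6,669,991.90.
Lowest total cost is £6,669,991.90 at Q = 1500.0.

Q* ≈ 1,500 boards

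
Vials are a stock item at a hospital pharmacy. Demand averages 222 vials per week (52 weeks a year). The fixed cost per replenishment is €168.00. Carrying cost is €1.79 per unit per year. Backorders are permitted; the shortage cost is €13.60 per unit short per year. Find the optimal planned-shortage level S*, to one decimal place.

S* ≈ 182.1 vials

Annual demand D = 222 × 52 = 11,544.
With planned backorders, Q* = √(2DS/H) · √((H+B)/B).
√(2DS/H) = √(2 × 11,544 × 168 / 1.79) = 1472.046.
√((H+B)/B) = √((1.79+13.6)/13.6) = 1.0638.
Q* ≈ 1565.926.
S* = Q* · H/(H+B) = 1565.926 × 1.79/15.39 ≈ 182.132.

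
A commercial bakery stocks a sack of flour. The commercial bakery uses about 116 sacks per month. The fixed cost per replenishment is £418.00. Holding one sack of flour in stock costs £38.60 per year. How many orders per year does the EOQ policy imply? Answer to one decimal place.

N ≈ 8.0 orders per year

Annual demand D = 116 × 12 = 1,392.
EOQ = √(2DS/H) = √(2 × 1,392 × 418 / 38.6) ≈ 173.63.
Orders per year = D / Q* = 1,392 / 173.63 ≈ 8.017.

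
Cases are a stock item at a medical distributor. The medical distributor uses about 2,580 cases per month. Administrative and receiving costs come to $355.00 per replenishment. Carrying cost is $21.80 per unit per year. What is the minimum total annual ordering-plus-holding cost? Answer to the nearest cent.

Annual demand D = 2,580 × 12 = 30,960.
The optimal lot size = √(2DS/H) = √(2 × 30,960 × 355 / 21.8) ≈ 1004.16.
At the optimum the two cost components are equal, so total cost = 2·(Q*/2)H = Q*·H.
Minimum total = √(2DSH) = √(2 × 30,960 × 355 × 21.8) ≈ 21890.612.

TC* ≈ $21,890.61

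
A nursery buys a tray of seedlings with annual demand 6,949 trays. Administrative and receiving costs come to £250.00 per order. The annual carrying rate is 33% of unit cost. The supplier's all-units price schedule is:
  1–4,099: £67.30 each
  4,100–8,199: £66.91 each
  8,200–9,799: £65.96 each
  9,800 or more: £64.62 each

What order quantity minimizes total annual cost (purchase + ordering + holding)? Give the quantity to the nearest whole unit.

Q* ≈ 396 trays

Holding cost per unit per year at price C is H = 0.33·C.
For each price level, check whether its EOQ is feasible; otherwise the best quantity at that price is the breakpoint.
EOQ at £67.30 = 395.5 (feasible in tier 1): TC = 6,949×£67.30 + (6,949/395.5)×250 + (395.5/2)×0.33×£67.30 = £476,452.07.
EOQ at £66.91 = 396.7 < 4100, so use break Q=4100: TC = 6,949×£66.91 + (6,949/4100.0)×250 + (4100.0/2)×0.33×£66.91 = £510,645.92.
EOQ at £65.96 = 399.5 < 8200, so use break Q=8200: TC = 6,949×£65.96 + (6,949/8200.0)×250 + (8200.0/2)×0.33×£65.96 = £547,811.78.
EOQ at £64.62 = 403.7 < 9800, so use break Q=9800: TC = 6,949×£64.62 + (6,949/9800.0)×250 + (9800.0/2)×0.33×£64.62 = £553,712.19.
Lowest total cost is £476,452.07 at Q = 395.5.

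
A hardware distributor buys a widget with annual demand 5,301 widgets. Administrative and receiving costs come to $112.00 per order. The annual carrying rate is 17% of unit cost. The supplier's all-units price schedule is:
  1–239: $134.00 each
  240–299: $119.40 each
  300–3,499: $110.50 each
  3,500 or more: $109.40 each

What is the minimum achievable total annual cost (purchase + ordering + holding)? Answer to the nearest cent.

TC* ≈ $590,557.29

Holding cost per unit per year at price C is H = 0.17·C.
Candidates are each tier's EOQ (if it falls in that tier) and each price-break quantity.
EOQ at $134.00 = 228.3 (feasible in tier 1): TC = 5,301×$134.00 + (5,301/228.3)×112 + (228.3/2)×0.17×$134.00 = $715,534.92.
EOQ at $119.40 = 241.9 (feasible in tier 2): TC = 5,301×$119.40 + (5,301/241.9)×112 + (241.9/2)×0.17×$119.40 = $637,848.81.
EOQ at $110.50 = 251.4 < 300, so use break Q=300: TC = 5,301×$110.50 + (5,301/300.0)×112 + (300.0/2)×0.17×$110.50 = $590,557.29.
EOQ at $109.40 = 252.7 < 3500, so use break Q=3500: TC = 5,301×$109.40 + (5,301/3500.0)×112 + (3500.0/2)×0.17×$109.40 = $612,645.53.
Lowest total cost among the candidates is at Q = 300.0.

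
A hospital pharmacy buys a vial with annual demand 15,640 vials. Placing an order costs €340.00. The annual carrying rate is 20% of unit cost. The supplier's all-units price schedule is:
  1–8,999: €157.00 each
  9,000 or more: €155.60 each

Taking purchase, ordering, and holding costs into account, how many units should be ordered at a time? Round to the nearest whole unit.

Holding cost per unit per year at price C is H = 0.20·C.
Evaluate total cost at each tier's feasible EOQ or, if the EOQ is below the tier, at the tier's minimum quantity.
EOQ at €157.00 = 582.0 (feasible in tier 1): TC = 15,640×€157.00 + (15,640/582.0)×340 + (582.0/2)×0.20×€157.00 = €2,473,754.17.
EOQ at €155.60 = 584.6 < 9000, so use break Q=9000: TC = 15,640×€155.60 + (15,640/9000.0)×340 + (9000.0/2)×0.20×€155.60 = €2,574,214.84.
Lowest total cost is €2,473,754.17 at Q = 582.0.

Q* ≈ 582 vials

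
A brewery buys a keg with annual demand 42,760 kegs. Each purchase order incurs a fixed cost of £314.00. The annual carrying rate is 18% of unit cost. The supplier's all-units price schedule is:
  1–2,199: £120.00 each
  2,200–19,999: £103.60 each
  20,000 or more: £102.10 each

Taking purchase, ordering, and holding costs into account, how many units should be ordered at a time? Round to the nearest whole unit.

Q* ≈ 2,200 kegs

Holding cost per unit per year at price C is H = 0.18·C.
For each price level, check whether its EOQ is feasible; otherwise the best quantity at that price is the breakpoint.
EOQ at £120.00 = 1115.0 (feasible in tier 1): TC = 42,760×£120.00 + (42,760/1115.0)×314 + (1115.0/2)×0.18×£120.00 = £5,155,283.83.
EOQ at £103.60 = 1200.0 < 2200, so use break Q=2200: TC = 42,760×£103.60 + (42,760/2200.0)×314 + (2200.0/2)×0.18×£103.60 = £4,456,551.82.
EOQ at £102.10 = 1208.8 < 20000, so use break Q=20000: TC = 42,760×£102.10 + (42,760/20000.0)×314 + (20000.0/2)×0.18×£102.10 = £4,550,247.33.
Lowest total cost is £4,456,551.82 at Q = 2200.0.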